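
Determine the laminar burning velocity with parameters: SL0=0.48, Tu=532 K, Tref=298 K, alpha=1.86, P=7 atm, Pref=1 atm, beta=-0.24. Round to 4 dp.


SL = SL0 * (Tu/Tref)^alpha * (P/Pref)^beta
T ratio = 532/298 = 1.78523490
(T ratio)^alpha = 1.78523490^1.86 = 2.938687
(P/Pref)^beta = 7^(-0.24) = 0.626869
SL = 0.48 * 2.938687 * 0.626869 = 0.8842 m/s


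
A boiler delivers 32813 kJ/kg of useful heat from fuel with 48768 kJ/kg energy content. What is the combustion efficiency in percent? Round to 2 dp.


Efficiency = (Q_useful / Q_fuel) * 100
Efficiency = (32813 / 48768) * 100
Efficiency = 0.6728 * 100 = 67.28%


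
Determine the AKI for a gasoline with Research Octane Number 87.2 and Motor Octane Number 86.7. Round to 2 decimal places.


AKI = (RON + MON) / 2
AKI = (87.2 + 86.7) / 2
AKI = 173.9 / 2 = 86.95


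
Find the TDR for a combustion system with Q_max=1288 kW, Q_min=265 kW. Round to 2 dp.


TDR = Q_max / Q_min
TDR = 1288 / 265 = 4.86


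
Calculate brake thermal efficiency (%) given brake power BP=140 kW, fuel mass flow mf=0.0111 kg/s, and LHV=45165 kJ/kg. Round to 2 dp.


eta_BTE = (BP / (mf * LHV)) * 100
Denominator = 0.0111 * 45165 = 501.3315 kW
eta_BTE = (140 / 501.3315) * 100 = 27.93%


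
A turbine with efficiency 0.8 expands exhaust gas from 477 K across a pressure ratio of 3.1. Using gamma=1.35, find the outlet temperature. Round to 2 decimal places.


T_out = T_in * (1 - eta * (1 - PR^(-(gamma-1)/gamma)))
Exponent = -(1.35-1)/1.35 = -0.25925926
PR^exp = 3.1^(-0.25925926) = 0.74577862
Factor = 1 - 0.8*(1 - 0.74577862) = 0.79662290
T_out = 477 * 0.79662290 = 379.99 K


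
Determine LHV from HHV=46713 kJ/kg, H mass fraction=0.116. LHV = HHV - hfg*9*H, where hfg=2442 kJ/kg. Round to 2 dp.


LHV = HHV - hfg * 9 * H
Water correction = 2442 * 9 * 0.116 = 2549.448 kJ/kg
LHV = 46713 - 2549.448 = 44163.55 kJ/kg


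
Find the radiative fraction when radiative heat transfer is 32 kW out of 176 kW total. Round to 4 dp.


f_rad = Q_rad / Q_total
f_rad = 32 / 176 = 0.1818


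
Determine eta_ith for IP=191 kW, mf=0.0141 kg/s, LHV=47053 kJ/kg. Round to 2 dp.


eta_ith = (IP / (mf * LHV)) * 100
Denominator = 0.0141 * 47053 = 663.4473 kW
eta_ith = (191 / 663.4473) * 100 = 28.79%


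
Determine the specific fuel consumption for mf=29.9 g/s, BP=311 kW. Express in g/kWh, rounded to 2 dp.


SFC = (mf / BP) * 3600
Rate = 29.9 / 311 = 0.096141 g/(s*kW)
SFC = 0.096141 * 3600 = 346.11 g/kWh


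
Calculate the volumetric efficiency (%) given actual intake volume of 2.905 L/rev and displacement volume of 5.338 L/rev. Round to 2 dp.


eta_v = (V_actual / V_disp) * 100
Ratio = 2.905 / 5.338 = 0.5442
eta_v = 0.5442 * 100 = 54.42%


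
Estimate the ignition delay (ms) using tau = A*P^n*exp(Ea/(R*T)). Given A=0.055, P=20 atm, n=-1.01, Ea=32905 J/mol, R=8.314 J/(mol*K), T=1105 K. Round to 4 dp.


tau = A * P^n * exp(Ea/(R*T))
P^n = 20^(-1.01) = 0.04852435
Ea/(R*T) = 32905/(8.314*1105) = 3.581703
exp(Ea/(R*T)) = 35.934693
tau = 0.055 * 0.04852435 * 35.934693 = 0.0959 ms


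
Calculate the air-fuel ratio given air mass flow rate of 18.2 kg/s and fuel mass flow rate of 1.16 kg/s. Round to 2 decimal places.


AFR = m_air / m_fuel
AFR = 18.2 / 1.16 = 15.69


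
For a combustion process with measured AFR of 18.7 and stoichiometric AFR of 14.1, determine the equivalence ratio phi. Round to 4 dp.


phi = AFR_stoich / AFR_actual
phi = 14.1 / 18.7 = 0.7540


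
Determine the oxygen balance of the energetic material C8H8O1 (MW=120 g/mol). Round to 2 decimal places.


OB = -1600 * (2C + H/2 - O) / MW
Inner = 2*8 + 8/2 - 1 = 19.00
OB = -1600 * 19.00 / 120 = -253.33%


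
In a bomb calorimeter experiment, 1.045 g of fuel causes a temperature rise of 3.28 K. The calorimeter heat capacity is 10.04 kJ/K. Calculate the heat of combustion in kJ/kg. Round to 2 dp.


Hc = C_cal * delta_T / m_fuel
Q_released = 10.04 * 3.28 = 32.9312 kJ
m_fuel = 1.045 g = 1.045/1000 kg = 0.001045 kg
Hc = 32.9312 / 0.001045 = 31513.11 kJ/kg


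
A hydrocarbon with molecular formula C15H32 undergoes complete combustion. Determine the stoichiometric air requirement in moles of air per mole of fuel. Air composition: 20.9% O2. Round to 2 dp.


Balanced combustion: C15H32 + 23 O2 -> 15 CO2 + 16 H2O
O2 needed = C + H/4 = 15 + 32/4 = 23.00 moles
Air moles = O2 / 0.209 = 23.00 / 0.209 = 110.05 moles air


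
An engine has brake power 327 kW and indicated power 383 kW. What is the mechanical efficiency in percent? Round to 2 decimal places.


eta_mech = (BP / IP) * 100
Ratio = 327 / 383 = 0.8538
eta_mech = 0.8538 * 100 = 85.38%


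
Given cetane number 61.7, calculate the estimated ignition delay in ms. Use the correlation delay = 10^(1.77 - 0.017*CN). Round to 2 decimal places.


delay = 10^(1.77 - 0.017*CN)
Exponent = 1.77 - 0.017*61.7 = 0.7211
delay = 10^0.7211 = 5.26 ms


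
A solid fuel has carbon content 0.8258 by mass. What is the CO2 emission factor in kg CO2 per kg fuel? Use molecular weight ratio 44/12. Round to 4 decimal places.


EF = C_frac * (M_CO2 / M_C)
EF = 0.8258 * (44/12)
EF = 0.8258 * 3.666667 = 3.0279 kg_CO2/kg_fuel


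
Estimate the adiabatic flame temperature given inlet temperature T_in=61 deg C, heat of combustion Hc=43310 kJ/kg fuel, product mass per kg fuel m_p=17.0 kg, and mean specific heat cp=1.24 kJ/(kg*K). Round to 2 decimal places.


T_ad = T_in + Hc / (m_p * cp)
Denominator = 17.0 * 1.24 = 21.0800
Temperature rise = 43310 / 21.0800 = 2054.55 K
T_ad = 61 + 2054.55 = 2115.55 deg C


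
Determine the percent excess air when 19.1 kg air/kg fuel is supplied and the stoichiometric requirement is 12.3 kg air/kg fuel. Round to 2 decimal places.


Excess air = actual - stoichiometric = 19.1 - 12.3 = 6.80 kg/kg fuel
Excess air % = (excess / stoich) * 100 = (6.80 / 12.3) * 100 = 55.28%


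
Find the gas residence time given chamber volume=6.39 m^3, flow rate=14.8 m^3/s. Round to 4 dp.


tau = V / Q_flow
tau = 6.39 / 14.8 = 0.4318 s


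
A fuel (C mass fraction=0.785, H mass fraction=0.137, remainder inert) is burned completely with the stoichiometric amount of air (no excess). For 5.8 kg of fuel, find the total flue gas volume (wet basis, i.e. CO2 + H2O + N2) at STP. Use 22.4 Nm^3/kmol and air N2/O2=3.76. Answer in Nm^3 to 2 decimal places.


Per kg fuel: CO2 = (C/12 kmol)*22.4 = (0.785/12)*22.4 = 1.46533 Nm^3
Per kg fuel: H2O = (H/2 kmol)*22.4 = (0.137/2)*22.4 = 1.53440 Nm^3
O2 needed per kg fuel = C/12 + H/4 = 0.785/12 + 0.137/4 = 0.09966667 kmol
Per kg fuel: N2 = O2*3.76*22.4 = 0.09966667*3.76*22.4 = 8.39433 Nm^3
Total per kg = 1.46533 + 1.53440 + 8.39433 = 11.39406 Nm^3
Total = 11.39406 * 5.8 = 66.09 Nm^3


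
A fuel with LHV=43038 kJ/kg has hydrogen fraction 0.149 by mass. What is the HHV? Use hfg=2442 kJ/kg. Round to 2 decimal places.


HHV = LHV + hfg * 9 * H
Water addition = 2442 * 9 * 0.149 = 3274.722 kJ/kg
HHV = 43038 + 3274.722 = 46312.72 kJ/kg


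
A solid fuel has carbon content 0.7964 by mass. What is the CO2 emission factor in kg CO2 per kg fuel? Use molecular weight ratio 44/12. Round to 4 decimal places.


EF = C_frac * (M_CO2 / M_C)
EF = 0.7964 * (44/12)
EF = 0.7964 * 3.666667 = 2.9201 kg_CO2/kg_fuel


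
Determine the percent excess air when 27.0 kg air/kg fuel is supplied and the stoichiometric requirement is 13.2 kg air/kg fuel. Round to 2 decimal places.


Excess air = actual - stoichiometric = 27.0 - 13.2 = 13.80 kg/kg fuel
Excess air % = (excess / stoich) * 100 = (13.80 / 13.2) * 100 = 104.55%


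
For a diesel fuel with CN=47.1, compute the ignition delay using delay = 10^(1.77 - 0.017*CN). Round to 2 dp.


delay = 10^(1.77 - 0.017*CN)
Exponent = 1.77 - 0.017*47.1 = 0.9693
delay = 10^0.9693 = 9.32 ms


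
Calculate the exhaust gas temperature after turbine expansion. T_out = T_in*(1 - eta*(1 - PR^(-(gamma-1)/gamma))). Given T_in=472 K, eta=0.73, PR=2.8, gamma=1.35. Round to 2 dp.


T_out = T_in * (1 - eta * (1 - PR^(-(gamma-1)/gamma)))
Exponent = -(1.35-1)/1.35 = -0.25925926
PR^exp = 2.8^(-0.25925926) = 0.76572026
Factor = 1 - 0.73*(1 - 0.76572026) = 0.82897579
T_out = 472 * 0.82897579 = 391.28 K


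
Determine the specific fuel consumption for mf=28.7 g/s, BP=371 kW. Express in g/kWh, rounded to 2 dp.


SFC = (mf / BP) * 3600
Rate = 28.7 / 371 = 0.077358 g/(s*kW)
SFC = 0.077358 * 3600 = 278.49 g/kWh


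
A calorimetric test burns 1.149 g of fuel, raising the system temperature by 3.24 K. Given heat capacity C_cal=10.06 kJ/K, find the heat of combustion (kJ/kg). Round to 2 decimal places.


Hc = C_cal * delta_T / m_fuel
Q_released = 10.06 * 3.24 = 32.5944 kJ
m_fuel = 1.149 g = 1.149/1000 kg = 0.001149 kg
Hc = 32.5944 / 0.001149 = 28367.62 kJ/kg


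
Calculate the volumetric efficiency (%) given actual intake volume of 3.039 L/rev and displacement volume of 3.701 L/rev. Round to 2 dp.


eta_v = (V_actual / V_disp) * 100
Ratio = 3.039 / 3.701 = 0.8211
eta_v = 0.8211 * 100 = 82.11%


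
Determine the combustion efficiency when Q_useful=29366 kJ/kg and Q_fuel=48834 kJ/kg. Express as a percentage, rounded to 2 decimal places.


Efficiency = (Q_useful / Q_fuel) * 100
Efficiency = (29366 / 48834) * 100
Efficiency = 0.6013 * 100 = 60.13%


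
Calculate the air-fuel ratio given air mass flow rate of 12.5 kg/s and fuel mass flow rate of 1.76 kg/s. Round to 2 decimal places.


AFR = m_air / m_fuel
AFR = 12.5 / 1.76 = 7.10


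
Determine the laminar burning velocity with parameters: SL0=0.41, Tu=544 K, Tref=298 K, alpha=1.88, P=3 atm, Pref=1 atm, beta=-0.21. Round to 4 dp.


SL = SL0 * (Tu/Tref)^alpha * (P/Pref)^beta
T ratio = 544/298 = 1.82550336
(T ratio)^alpha = 1.82550336^1.88 = 3.100269
(P/Pref)^beta = 3^(-0.21) = 0.793971
SL = 0.41 * 3.100269 * 0.793971 = 1.0092 m/s


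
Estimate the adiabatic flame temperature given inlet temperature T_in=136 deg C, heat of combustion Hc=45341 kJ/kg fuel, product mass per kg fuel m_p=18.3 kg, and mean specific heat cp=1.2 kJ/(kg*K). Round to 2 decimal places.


T_ad = T_in + Hc / (m_p * cp)
Denominator = 18.3 * 1.2 = 21.9600
Temperature rise = 45341 / 21.9600 = 2064.71 K
T_ad = 136 + 2064.71 = 2200.71 deg C


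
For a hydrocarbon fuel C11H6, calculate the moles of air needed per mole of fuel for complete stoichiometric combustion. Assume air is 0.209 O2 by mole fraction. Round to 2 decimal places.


Balanced combustion: C11H6 + 12.5 O2 -> 11 CO2 + 3 H2O
O2 needed = C + H/4 = 11 + 6/4 = 12.50 moles
Air moles = O2 / 0.209 = 12.50 / 0.209 = 59.81 moles air


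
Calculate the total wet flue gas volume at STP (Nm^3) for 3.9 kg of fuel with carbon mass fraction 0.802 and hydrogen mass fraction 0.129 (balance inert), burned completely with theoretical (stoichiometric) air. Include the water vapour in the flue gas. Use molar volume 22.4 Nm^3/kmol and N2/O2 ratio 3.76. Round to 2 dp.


Per kg fuel: CO2 = (C/12 kmol)*22.4 = (0.802/12)*22.4 = 1.49707 Nm^3
Per kg fuel: H2O = (H/2 kmol)*22.4 = (0.129/2)*22.4 = 1.44480 Nm^3
O2 needed per kg fuel = C/12 + H/4 = 0.802/12 + 0.129/4 = 0.09908333 kmol
Per kg fuel: N2 = O2*3.76*22.4 = 0.09908333*3.76*22.4 = 8.34519 Nm^3
Total per kg = 1.49707 + 1.44480 + 8.34519 = 11.28706 Nm^3
Total = 11.28706 * 3.9 = 44.02 Nm^3


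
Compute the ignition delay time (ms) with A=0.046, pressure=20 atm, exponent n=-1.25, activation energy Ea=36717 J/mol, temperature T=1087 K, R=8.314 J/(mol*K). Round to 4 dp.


tau = A * P^n * exp(Ea/(R*T))
P^n = 20^(-1.25) = 0.02364354
Ea/(R*T) = 36717/(8.314*1087) = 4.062820
exp(Ea/(R*T)) = 58.138053
tau = 0.046 * 0.02364354 * 58.138053 = 0.0632 ms


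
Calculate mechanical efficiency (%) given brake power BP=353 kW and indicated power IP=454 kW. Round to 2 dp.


eta_mech = (BP / IP) * 100
Ratio = 353 / 454 = 0.7775
eta_mech = 0.7775 * 100 = 77.75%


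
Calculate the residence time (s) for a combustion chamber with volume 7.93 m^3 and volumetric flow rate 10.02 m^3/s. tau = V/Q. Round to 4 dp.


tau = V / Q_flow
tau = 7.93 / 10.02 = 0.7914 s


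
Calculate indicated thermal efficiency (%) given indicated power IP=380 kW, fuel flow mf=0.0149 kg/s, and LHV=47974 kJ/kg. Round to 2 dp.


eta_ith = (IP / (mf * LHV)) * 100
Denominator = 0.0149 * 47974 = 714.8126 kW
eta_ith = (380 / 714.8126) * 100 = 53.16%


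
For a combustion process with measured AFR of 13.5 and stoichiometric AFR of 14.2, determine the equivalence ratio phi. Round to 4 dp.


phi = AFR_stoich / AFR_actual
phi = 14.2 / 13.5 = 1.0519


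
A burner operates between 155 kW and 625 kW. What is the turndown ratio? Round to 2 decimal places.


TDR = Q_max / Q_min
TDR = 625 / 155 = 4.03


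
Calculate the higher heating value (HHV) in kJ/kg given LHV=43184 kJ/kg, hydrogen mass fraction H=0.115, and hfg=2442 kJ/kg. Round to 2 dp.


HHV = LHV + hfg * 9 * H
Water addition = 2442 * 9 * 0.115 = 2527.470 kJ/kg
HHV = 43184 + 2527.470 = 45711.47 kJ/kg


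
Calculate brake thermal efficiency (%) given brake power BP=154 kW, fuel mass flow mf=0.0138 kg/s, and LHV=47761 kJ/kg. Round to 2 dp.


eta_BTE = (BP / (mf * LHV)) * 100
Denominator = 0.0138 * 47761 = 659.1018 kW
eta_BTE = (154 / 659.1018) * 100 = 23.37%


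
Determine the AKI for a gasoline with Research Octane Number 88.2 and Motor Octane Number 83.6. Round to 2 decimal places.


AKI = (RON + MON) / 2
AKI = (88.2 + 83.6) / 2
AKI = 171.8 / 2 = 85.90


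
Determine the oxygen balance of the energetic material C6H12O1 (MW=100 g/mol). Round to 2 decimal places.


OB = -1600 * (2C + H/2 - O) / MW
Inner = 2*6 + 12/2 - 1 = 17.00
OB = -1600 * 17.00 / 100 = -272.00%


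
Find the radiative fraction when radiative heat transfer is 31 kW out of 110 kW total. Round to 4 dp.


f_rad = Q_rad / Q_total
f_rad = 31 / 110 = 0.2818


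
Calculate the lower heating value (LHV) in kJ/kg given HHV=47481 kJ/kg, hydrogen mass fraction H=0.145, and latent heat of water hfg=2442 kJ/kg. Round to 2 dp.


LHV = HHV - hfg * 9 * H
Water correction = 2442 * 9 * 0.145 = 3186.810 kJ/kg
LHV = 47481 - 3186.810 = 44294.19 kJ/kg


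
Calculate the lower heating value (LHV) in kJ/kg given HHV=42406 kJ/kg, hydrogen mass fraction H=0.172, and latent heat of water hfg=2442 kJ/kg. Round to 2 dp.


LHV = HHV - hfg * 9 * H
Water correction = 2442 * 9 * 0.172 = 3780.216 kJ/kg
LHV = 42406 - 3780.216 = 38625.78 kJ/kg


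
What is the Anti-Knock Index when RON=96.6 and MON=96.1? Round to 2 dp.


AKI = (RON + MON) / 2
AKI = (96.6 + 96.1) / 2
AKI = 192.7 / 2 = 96.35


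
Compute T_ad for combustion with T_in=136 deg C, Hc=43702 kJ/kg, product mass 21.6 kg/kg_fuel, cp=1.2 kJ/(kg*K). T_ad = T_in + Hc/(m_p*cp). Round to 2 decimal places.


T_ad = T_in + Hc / (m_p * cp)
Denominator = 21.6 * 1.2 = 25.9200
Temperature rise = 43702 / 25.9200 = 1686.03 K
T_ad = 136 + 1686.03 = 1822.03 deg C


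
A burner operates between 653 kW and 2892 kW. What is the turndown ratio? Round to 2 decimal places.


TDR = Q_max / Q_min
TDR = 2892 / 653 = 4.43


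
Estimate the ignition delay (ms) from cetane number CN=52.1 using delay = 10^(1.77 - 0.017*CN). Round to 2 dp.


delay = 10^(1.77 - 0.017*CN)
Exponent = 1.77 - 0.017*52.1 = 0.8843
delay = 10^0.8843 = 7.66 ms


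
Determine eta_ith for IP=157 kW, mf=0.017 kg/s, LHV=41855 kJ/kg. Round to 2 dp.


eta_ith = (IP / (mf * LHV)) * 100
Denominator = 0.017 * 41855 = 711.5350 kW
eta_ith = (157 / 711.5350) * 100 = 22.06%


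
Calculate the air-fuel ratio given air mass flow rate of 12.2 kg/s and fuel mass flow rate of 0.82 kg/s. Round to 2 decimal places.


AFR = m_air / m_fuel
AFR = 12.2 / 0.82 = 14.88


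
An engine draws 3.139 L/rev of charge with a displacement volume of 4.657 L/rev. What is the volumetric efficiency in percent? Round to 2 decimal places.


eta_v = (V_actual / V_disp) * 100
Ratio = 3.139 / 4.657 = 0.6740
eta_v = 0.6740 * 100 = 67.40%


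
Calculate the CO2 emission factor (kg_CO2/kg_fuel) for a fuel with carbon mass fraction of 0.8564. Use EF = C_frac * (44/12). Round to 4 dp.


EF = C_frac * (M_CO2 / M_C)
EF = 0.8564 * (44/12)
EF = 0.8564 * 3.666667 = 3.1401 kg_CO2/kg_fuel


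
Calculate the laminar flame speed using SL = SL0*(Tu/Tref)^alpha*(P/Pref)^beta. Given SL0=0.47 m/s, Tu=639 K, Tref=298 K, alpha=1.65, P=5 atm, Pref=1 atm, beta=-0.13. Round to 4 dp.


SL = SL0 * (Tu/Tref)^alpha * (P/Pref)^beta
T ratio = 639/298 = 2.14429530
(T ratio)^alpha = 2.14429530^1.65 = 3.520623
(P/Pref)^beta = 5^(-0.13) = 0.811211
SL = 0.47 * 3.520623 * 0.811211 = 1.3423 m/s


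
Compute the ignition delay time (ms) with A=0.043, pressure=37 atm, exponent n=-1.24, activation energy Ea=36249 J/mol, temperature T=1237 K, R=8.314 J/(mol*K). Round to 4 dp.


tau = A * P^n * exp(Ea/(R*T))
P^n = 37^(-1.24) = 0.01136135
Ea/(R*T) = 36249/(8.314*1237) = 3.524653
exp(Ea/(R*T)) = 33.941978
tau = 0.043 * 0.01136135 * 33.941978 = 0.0166 ms


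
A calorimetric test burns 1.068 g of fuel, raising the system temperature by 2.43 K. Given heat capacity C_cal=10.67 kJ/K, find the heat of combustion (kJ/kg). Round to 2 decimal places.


Hc = C_cal * delta_T / m_fuel
Q_released = 10.67 * 2.43 = 25.9281 kJ
m_fuel = 1.068 g = 1.068/1000 kg = 0.001068 kg
Hc = 25.9281 / 0.001068 = 24277.25 kJ/kg


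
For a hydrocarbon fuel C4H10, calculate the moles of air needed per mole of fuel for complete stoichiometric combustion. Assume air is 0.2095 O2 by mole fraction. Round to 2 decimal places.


Balanced combustion: C4H10 + 6.5 O2 -> 4 CO2 + 5 H2O
O2 needed = C + H/4 = 4 + 10/4 = 6.50 moles
Air moles = O2 / 0.2095 = 6.50 / 0.2095 = 31.03 moles air


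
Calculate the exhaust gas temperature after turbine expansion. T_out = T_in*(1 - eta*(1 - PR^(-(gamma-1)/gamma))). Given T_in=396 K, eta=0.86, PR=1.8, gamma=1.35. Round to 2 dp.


T_out = T_in * (1 - eta * (1 - PR^(-(gamma-1)/gamma)))
Exponent = -(1.35-1)/1.35 = -0.25925926
PR^exp = 1.8^(-0.25925926) = 0.85865408
Factor = 1 - 0.86*(1 - 0.85865408) = 0.87844251
T_out = 396 * 0.87844251 = 347.86 K


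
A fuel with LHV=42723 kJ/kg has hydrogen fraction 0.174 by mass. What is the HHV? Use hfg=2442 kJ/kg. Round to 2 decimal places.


HHV = LHV + hfg * 9 * H
Water addition = 2442 * 9 * 0.174 = 3824.172 kJ/kg
HHV = 42723 + 3824.172 = 46547.17 kJ/kg


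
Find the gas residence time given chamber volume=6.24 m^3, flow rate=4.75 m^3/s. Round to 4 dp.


tau = V / Q_flow
tau = 6.24 / 4.75 = 1.3137 s


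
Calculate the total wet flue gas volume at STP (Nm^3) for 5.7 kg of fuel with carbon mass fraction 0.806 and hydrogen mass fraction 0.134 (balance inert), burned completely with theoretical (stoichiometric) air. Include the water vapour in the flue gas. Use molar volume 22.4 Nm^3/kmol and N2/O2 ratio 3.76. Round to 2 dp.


Per kg fuel: CO2 = (C/12 kmol)*22.4 = (0.806/12)*22.4 = 1.50453 Nm^3
Per kg fuel: H2O = (H/2 kmol)*22.4 = (0.134/2)*22.4 = 1.50080 Nm^3
O2 needed per kg fuel = C/12 + H/4 = 0.806/12 + 0.134/4 = 0.10066667 kmol
Per kg fuel: N2 = O2*3.76*22.4 = 0.10066667*3.76*22.4 = 8.47855 Nm^3
Total per kg = 1.50453 + 1.50080 + 8.47855 = 11.48388 Nm^3
Total = 11.48388 * 5.7 = 65.46 Nm^3


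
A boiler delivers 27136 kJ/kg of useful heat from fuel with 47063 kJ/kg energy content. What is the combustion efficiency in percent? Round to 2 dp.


Efficiency = (Q_useful / Q_fuel) * 100
Efficiency = (27136 / 47063) * 100
Efficiency = 0.5766 * 100 = 57.66%


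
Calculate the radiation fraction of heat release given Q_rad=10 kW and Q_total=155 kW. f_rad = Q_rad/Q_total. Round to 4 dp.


f_rad = Q_rad / Q_total
f_rad = 10 / 155 = 0.0645


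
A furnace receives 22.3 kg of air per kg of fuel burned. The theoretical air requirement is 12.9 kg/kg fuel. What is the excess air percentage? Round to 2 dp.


Excess air = actual - stoichiometric = 22.3 - 12.9 = 9.40 kg/kg fuel
Excess air % = (excess / stoich) * 100 = (9.40 / 12.9) * 100 = 72.87%


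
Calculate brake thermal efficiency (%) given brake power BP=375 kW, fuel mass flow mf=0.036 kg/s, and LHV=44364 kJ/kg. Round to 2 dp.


eta_BTE = (BP / (mf * LHV)) * 100
Denominator = 0.036 * 44364 = 1597.1040 kW
eta_BTE = (375 / 1597.1040) * 100 = 23.48%


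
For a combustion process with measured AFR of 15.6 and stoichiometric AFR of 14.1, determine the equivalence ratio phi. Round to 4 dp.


phi = AFR_stoich / AFR_actual
phi = 14.1 / 15.6 = 0.9038


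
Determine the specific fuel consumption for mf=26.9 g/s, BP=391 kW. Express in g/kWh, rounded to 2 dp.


SFC = (mf / BP) * 3600
Rate = 26.9 / 391 = 0.068798 g/(s*kW)
SFC = 0.068798 * 3600 = 247.67 g/kWh


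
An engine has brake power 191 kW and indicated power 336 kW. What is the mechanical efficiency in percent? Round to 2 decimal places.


eta_mech = (BP / IP) * 100
Ratio = 191 / 336 = 0.5685
eta_mech = 0.5685 * 100 = 56.85%


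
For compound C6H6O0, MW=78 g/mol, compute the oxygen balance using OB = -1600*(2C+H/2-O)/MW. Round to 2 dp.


OB = -1600 * (2C + H/2 - O) / MW
Inner = 2*6 + 6/2 - 0 = 15.00
OB = -1600 * 15.00 / 78 = -307.69%


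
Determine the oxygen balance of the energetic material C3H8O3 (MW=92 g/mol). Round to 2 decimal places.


OB = -1600 * (2C + H/2 - O) / MW
Inner = 2*3 + 8/2 - 3 = 7.00
OB = -1600 * 7.00 / 92 = -121.74%


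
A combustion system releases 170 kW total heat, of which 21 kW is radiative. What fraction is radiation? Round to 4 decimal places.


f_rad = Q_rad / Q_total
f_rad = 21 / 170 = 0.1235


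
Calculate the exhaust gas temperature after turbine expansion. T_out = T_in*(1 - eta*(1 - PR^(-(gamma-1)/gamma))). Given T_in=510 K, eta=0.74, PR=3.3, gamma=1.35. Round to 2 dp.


T_out = T_in * (1 - eta * (1 - PR^(-(gamma-1)/gamma)))
Exponent = -(1.35-1)/1.35 = -0.25925926
PR^exp = 3.3^(-0.25925926) = 0.73378775
Factor = 1 - 0.74*(1 - 0.73378775) = 0.80300294
T_out = 510 * 0.80300294 = 409.53 K


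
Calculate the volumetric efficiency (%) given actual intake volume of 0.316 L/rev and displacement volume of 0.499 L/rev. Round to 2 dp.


eta_v = (V_actual / V_disp) * 100
Ratio = 0.316 / 0.499 = 0.6333
eta_v = 0.6333 * 100 = 63.33%


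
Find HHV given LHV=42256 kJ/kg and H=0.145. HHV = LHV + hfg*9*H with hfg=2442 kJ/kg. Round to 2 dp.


HHV = LHV + hfg * 9 * H
Water addition = 2442 * 9 * 0.145 = 3186.810 kJ/kg
HHV = 42256 + 3186.810 = 45442.81 kJ/kg


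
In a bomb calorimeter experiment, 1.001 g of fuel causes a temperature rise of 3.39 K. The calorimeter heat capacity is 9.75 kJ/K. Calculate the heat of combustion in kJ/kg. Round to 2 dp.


Hc = C_cal * delta_T / m_fuel
Q_released = 9.75 * 3.39 = 33.0525 kJ
m_fuel = 1.001 g = 1.001/1000 kg = 0.001001 kg
Hc = 33.0525 / 0.001001 = 33019.48 kJ/kg


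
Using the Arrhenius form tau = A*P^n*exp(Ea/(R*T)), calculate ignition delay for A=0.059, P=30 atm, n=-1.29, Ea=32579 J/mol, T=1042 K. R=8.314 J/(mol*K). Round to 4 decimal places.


tau = A * P^n * exp(Ea/(R*T))
P^n = 30^(-1.29) = 0.01243122
Ea/(R*T) = 32579/(8.314*1042) = 3.760625
exp(Ea/(R*T)) = 42.975270
tau = 0.059 * 0.01243122 * 42.975270 = 0.0315 ms


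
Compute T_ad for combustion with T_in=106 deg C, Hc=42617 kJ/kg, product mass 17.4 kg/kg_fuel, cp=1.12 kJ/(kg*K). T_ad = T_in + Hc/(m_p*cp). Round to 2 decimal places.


T_ad = T_in + Hc / (m_p * cp)
Denominator = 17.4 * 1.12 = 19.4880
Temperature rise = 42617 / 19.4880 = 2186.83 K
T_ad = 106 + 2186.83 = 2292.83 deg C


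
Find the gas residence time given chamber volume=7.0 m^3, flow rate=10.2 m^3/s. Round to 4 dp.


tau = V / Q_flow
tau = 7.0 / 10.2 = 0.6863 s


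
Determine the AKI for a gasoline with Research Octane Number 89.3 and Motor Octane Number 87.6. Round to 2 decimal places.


AKI = (RON + MON) / 2
AKI = (89.3 + 87.6) / 2
AKI = 176.9 / 2 = 88.45


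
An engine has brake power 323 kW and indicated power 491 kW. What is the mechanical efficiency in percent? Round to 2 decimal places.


eta_mech = (BP / IP) * 100
Ratio = 323 / 491 = 0.6578
eta_mech = 0.6578 * 100 = 65.78%


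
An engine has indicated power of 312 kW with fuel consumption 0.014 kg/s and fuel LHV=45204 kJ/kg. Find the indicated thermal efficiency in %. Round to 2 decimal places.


eta_ith = (IP / (mf * LHV)) * 100
Denominator = 0.014 * 45204 = 632.8560 kW
eta_ith = (312 / 632.8560) * 100 = 49.30%


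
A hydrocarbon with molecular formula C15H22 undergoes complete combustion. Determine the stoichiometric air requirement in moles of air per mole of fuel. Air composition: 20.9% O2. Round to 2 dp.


Balanced combustion: C15H22 + 20.5 O2 -> 15 CO2 + 11 H2O
O2 needed = C + H/4 = 15 + 22/4 = 20.50 moles
Air moles = O2 / 0.209 = 20.50 / 0.209 = 98.09 moles air


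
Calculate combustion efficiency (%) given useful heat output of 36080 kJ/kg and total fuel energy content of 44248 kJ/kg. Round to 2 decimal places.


Efficiency = (Q_useful / Q_fuel) * 100
Efficiency = (36080 / 44248) * 100
Efficiency = 0.8154 * 100 = 81.54%


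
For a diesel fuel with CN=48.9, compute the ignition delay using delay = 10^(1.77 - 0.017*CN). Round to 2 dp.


delay = 10^(1.77 - 0.017*CN)
Exponent = 1.77 - 0.017*48.9 = 0.9387
delay = 10^0.9387 = 8.68 ms


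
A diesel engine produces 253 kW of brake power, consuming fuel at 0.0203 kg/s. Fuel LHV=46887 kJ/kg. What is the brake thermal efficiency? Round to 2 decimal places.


eta_BTE = (BP / (mf * LHV)) * 100
Denominator = 0.0203 * 46887 = 951.8061 kW
eta_BTE = (253 / 951.8061) * 100 = 26.58%


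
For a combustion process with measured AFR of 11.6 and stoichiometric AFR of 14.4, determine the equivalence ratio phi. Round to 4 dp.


phi = AFR_stoich / AFR_actual
phi = 14.4 / 11.6 = 1.2414


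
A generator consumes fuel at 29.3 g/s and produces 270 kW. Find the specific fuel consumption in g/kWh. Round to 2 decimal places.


SFC = (mf / BP) * 3600
Rate = 29.3 / 270 = 0.108519 g/(s*kW)
SFC = 0.108519 * 3600 = 390.67 g/kWh


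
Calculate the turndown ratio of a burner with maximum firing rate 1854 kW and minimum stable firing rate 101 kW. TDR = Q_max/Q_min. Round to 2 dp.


TDR = Q_max / Q_min
TDR = 1854 / 101 = 18.36


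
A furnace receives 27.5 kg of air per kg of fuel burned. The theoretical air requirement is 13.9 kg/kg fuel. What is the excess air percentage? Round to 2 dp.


Excess air = actual - stoichiometric = 27.5 - 13.9 = 13.60 kg/kg fuel
Excess air % = (excess / stoich) * 100 = (13.60 / 13.9) * 100 = 97.84%


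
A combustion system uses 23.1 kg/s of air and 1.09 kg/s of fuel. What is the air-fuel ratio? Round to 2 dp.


AFR = m_air / m_fuel
AFR = 23.1 / 1.09 = 21.19


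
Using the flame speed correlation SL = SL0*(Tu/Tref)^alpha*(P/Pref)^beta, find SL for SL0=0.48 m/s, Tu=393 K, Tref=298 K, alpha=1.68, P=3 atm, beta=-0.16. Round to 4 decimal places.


SL = SL0 * (Tu/Tref)^alpha * (P/Pref)^beta
T ratio = 393/298 = 1.31879195
(T ratio)^alpha = 1.31879195^1.68 = 1.591828
(P/Pref)^beta = 3^(-0.16) = 0.838804
SL = 0.48 * 1.591828 * 0.838804 = 0.6409 m/s


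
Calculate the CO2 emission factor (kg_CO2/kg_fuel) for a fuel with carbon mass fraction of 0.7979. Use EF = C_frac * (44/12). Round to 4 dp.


EF = C_frac * (M_CO2 / M_C)
EF = 0.7979 * (44/12)
EF = 0.7979 * 3.666667 = 2.9256 kg_CO2/kg_fuel


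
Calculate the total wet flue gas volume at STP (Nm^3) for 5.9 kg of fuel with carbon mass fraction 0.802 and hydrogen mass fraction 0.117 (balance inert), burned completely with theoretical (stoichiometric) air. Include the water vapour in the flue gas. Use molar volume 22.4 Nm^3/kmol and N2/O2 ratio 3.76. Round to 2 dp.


Per kg fuel: CO2 = (C/12 kmol)*22.4 = (0.802/12)*22.4 = 1.49707 Nm^3
Per kg fuel: H2O = (H/2 kmol)*22.4 = (0.117/2)*22.4 = 1.31040 Nm^3
O2 needed per kg fuel = C/12 + H/4 = 0.802/12 + 0.117/4 = 0.09608333 kmol
Per kg fuel: N2 = O2*3.76*22.4 = 0.09608333*3.76*22.4 = 8.09252 Nm^3
Total per kg = 1.49707 + 1.31040 + 8.09252 = 10.89999 Nm^3
Total = 10.89999 * 5.9 = 64.31 Nm^3


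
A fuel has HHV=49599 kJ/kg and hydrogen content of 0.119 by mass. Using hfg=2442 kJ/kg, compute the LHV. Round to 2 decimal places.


LHV = HHV - hfg * 9 * H
Water correction = 2442 * 9 * 0.119 = 2615.382 kJ/kg
LHV = 49599 - 2615.382 = 46983.62 kJ/kg


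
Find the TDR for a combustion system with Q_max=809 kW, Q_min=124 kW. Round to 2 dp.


TDR = Q_max / Q_min
TDR = 809 / 124 = 6.52


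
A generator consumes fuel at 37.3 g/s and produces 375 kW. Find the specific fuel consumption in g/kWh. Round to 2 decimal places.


SFC = (mf / BP) * 3600
Rate = 37.3 / 375 = 0.099467 g/(s*kW)
SFC = 0.099467 * 3600 = 358.08 g/kWh


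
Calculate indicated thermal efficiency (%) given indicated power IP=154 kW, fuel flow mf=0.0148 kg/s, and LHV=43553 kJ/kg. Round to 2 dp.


eta_ith = (IP / (mf * LHV)) * 100
Denominator = 0.0148 * 43553 = 644.5844 kW
eta_ith = (154 / 644.5844) * 100 = 23.89%


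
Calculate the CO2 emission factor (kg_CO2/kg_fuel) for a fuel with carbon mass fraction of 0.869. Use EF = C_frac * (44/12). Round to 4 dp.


EF = C_frac * (M_CO2 / M_C)
EF = 0.869 * (44/12)
EF = 0.869 * 3.666667 = 3.1863 kg_CO2/kg_fuel


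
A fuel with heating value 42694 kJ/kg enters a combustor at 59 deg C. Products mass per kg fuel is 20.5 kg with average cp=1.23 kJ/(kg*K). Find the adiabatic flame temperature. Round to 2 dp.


T_ad = T_in + Hc / (m_p * cp)
Denominator = 20.5 * 1.23 = 25.2150
Temperature rise = 42694 / 25.2150 = 1693.20 K
T_ad = 59 + 1693.20 = 1752.20 deg C


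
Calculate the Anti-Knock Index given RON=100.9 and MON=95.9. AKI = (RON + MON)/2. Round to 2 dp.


AKI = (RON + MON) / 2
AKI = (100.9 + 95.9) / 2
AKI = 196.8 / 2 = 98.40


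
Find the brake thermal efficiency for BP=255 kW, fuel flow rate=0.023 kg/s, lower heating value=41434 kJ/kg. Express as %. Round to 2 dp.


eta_BTE = (BP / (mf * LHV)) * 100
Denominator = 0.023 * 41434 = 952.9820 kW
eta_BTE = (255 / 952.9820) * 100 = 26.76%


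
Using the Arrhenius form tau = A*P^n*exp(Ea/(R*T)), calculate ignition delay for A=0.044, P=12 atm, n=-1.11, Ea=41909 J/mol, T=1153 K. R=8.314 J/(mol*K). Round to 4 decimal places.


tau = A * P^n * exp(Ea/(R*T))
P^n = 12^(-1.11) = 0.06340286
Ea/(R*T) = 41909/(8.314*1153) = 4.371877
exp(Ea/(R*T)) = 79.192165
tau = 0.044 * 0.06340286 * 79.192165 = 0.2209 ms


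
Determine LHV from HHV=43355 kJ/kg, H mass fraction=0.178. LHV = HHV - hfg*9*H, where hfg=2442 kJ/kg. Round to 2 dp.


LHV = HHV - hfg * 9 * H
Water correction = 2442 * 9 * 0.178 = 3912.084 kJ/kg
LHV = 43355 - 3912.084 = 39442.92 kJ/kg


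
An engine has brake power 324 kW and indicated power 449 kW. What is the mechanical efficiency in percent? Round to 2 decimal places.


eta_mech = (BP / IP) * 100
Ratio = 324 / 449 = 0.7216
eta_mech = 0.7216 * 100 = 72.16%


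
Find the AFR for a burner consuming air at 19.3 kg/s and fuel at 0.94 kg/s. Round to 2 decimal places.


AFR = m_air / m_fuel
AFR = 19.3 / 0.94 = 20.53


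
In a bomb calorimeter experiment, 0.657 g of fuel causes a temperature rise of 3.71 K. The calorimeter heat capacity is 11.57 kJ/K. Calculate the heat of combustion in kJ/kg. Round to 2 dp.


Hc = C_cal * delta_T / m_fuel
Q_released = 11.57 * 3.71 = 42.9247 kJ
m_fuel = 0.657 g = 0.657/1000 kg = 0.000657 kg
Hc = 42.9247 / 0.000657 = 65334.40 kJ/kg


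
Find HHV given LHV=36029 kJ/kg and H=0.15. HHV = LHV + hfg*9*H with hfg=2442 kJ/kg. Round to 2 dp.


HHV = LHV + hfg * 9 * H
Water addition = 2442 * 9 * 0.15 = 3296.700 kJ/kg
HHV = 36029 + 3296.700 = 39325.70 kJ/kg


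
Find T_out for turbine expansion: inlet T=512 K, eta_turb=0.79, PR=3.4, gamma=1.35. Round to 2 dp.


T_out = T_in * (1 - eta * (1 - PR^(-(gamma-1)/gamma)))
Exponent = -(1.35-1)/1.35 = -0.25925926
PR^exp = 3.4^(-0.25925926) = 0.72813041
Factor = 1 - 0.79*(1 - 0.72813041) = 0.78522302
T_out = 512 * 0.78522302 = 402.03 K


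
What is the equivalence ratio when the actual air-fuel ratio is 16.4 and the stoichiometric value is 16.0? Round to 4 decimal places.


phi = AFR_stoich / AFR_actual
phi = 16.0 / 16.4 = 0.9756


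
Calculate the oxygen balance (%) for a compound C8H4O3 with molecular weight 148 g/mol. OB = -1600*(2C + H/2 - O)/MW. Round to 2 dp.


OB = -1600 * (2C + H/2 - O) / MW
Inner = 2*8 + 4/2 - 3 = 15.00
OB = -1600 * 15.00 / 148 = -162.16%


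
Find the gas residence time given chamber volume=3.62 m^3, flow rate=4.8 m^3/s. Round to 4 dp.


tau = V / Q_flow
tau = 3.62 / 4.8 = 0.7542 s


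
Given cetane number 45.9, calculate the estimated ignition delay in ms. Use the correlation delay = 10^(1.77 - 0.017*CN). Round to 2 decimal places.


delay = 10^(1.77 - 0.017*CN)
Exponent = 1.77 - 0.017*45.9 = 0.9897
delay = 10^0.9897 = 9.77 ms


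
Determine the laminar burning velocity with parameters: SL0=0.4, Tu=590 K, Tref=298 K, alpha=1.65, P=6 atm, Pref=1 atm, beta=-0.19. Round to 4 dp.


SL = SL0 * (Tu/Tref)^alpha * (P/Pref)^beta
T ratio = 590/298 = 1.97986577
(T ratio)^alpha = 1.97986577^1.65 = 3.086377
(P/Pref)^beta = 6^(-0.19) = 0.711461
SL = 0.4 * 3.086377 * 0.711461 = 0.8783 m/s


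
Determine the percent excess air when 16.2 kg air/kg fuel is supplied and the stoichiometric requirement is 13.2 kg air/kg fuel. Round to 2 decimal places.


Excess air = actual - stoichiometric = 16.2 - 13.2 = 3.00 kg/kg fuel
Excess air % = (excess / stoich) * 100 = (3.00 / 13.2) * 100 = 22.73%


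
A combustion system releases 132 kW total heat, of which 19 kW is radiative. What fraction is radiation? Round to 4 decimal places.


f_rad = Q_rad / Q_total
f_rad = 19 / 132 = 0.1439


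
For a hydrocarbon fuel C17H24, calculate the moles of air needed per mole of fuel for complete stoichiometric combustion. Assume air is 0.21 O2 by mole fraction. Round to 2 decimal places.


Balanced combustion: C17H24 + 23 O2 -> 17 CO2 + 12 H2O
O2 needed = C + H/4 = 17 + 24/4 = 23.00 moles
Air moles = O2 / 0.21 = 23.00 / 0.21 = 109.52 moles air


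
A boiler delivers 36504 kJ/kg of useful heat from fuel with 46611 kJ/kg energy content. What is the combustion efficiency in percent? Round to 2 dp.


Efficiency = (Q_useful / Q_fuel) * 100
Efficiency = (36504 / 46611) * 100
Efficiency = 0.7832 * 100 = 78.32%


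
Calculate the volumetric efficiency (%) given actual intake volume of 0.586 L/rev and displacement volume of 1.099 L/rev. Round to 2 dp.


eta_v = (V_actual / V_disp) * 100
Ratio = 0.586 / 1.099 = 0.5332
eta_v = 0.5332 * 100 = 53.32%


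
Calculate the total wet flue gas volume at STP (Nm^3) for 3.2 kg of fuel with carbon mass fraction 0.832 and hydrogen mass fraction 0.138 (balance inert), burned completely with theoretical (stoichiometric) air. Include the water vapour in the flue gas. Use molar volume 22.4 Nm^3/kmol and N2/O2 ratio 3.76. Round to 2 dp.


Per kg fuel: CO2 = (C/12 kmol)*22.4 = (0.832/12)*22.4 = 1.55307 Nm^3
Per kg fuel: H2O = (H/2 kmol)*22.4 = (0.138/2)*22.4 = 1.54560 Nm^3
O2 needed per kg fuel = C/12 + H/4 = 0.832/12 + 0.138/4 = 0.10383333 kmol
Per kg fuel: N2 = O2*3.76*22.4 = 0.10383333*3.76*22.4 = 8.74526 Nm^3
Total per kg = 1.55307 + 1.54560 + 8.74526 = 11.84393 Nm^3
Total = 11.84393 * 3.2 = 37.90 Nm^3


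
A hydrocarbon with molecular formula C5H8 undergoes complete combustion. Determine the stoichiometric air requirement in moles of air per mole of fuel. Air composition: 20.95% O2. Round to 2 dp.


Balanced combustion: C5H8 + 7 O2 -> 5 CO2 + 4 H2O
O2 needed = C + H/4 = 5 + 8/4 = 7.00 moles
Air moles = O2 / 0.2095 = 7.00 / 0.2095 = 33.41 moles air


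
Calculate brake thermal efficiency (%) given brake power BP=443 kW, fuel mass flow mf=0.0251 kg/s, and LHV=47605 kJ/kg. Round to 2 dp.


eta_BTE = (BP / (mf * LHV)) * 100
Denominator = 0.0251 * 47605 = 1194.8855 kW
eta_BTE = (443 / 1194.8855) * 100 = 37.07%


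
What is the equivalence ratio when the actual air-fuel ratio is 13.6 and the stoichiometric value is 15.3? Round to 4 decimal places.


phi = AFR_stoich / AFR_actual
phi = 15.3 / 13.6 = 1.1250


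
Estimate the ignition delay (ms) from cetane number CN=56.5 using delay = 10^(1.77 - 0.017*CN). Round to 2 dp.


delay = 10^(1.77 - 0.017*CN)
Exponent = 1.77 - 0.017*56.5 = 0.8095
delay = 10^0.8095 = 6.45 ms


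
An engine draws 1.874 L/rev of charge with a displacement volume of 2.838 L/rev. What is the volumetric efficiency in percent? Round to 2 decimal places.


eta_v = (V_actual / V_disp) * 100
Ratio = 1.874 / 2.838 = 0.6603
eta_v = 0.6603 * 100 = 66.03%


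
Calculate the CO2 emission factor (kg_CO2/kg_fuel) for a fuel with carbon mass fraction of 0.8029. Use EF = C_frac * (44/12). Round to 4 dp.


EF = C_frac * (M_CO2 / M_C)
EF = 0.8029 * (44/12)
EF = 0.8029 * 3.666667 = 2.9440 kg_CO2/kg_fuel


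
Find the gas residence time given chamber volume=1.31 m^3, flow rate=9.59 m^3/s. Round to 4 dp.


tau = V / Q_flow
tau = 1.31 / 9.59 = 0.1366 s


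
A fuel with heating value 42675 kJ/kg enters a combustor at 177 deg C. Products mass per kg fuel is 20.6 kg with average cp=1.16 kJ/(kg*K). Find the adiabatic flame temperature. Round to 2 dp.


T_ad = T_in + Hc / (m_p * cp)
Denominator = 20.6 * 1.16 = 23.8960
Temperature rise = 42675 / 23.8960 = 1785.86 K
T_ad = 177 + 1785.86 = 1962.86 deg C


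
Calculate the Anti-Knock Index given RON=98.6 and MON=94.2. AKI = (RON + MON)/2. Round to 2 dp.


AKI = (RON + MON) / 2
AKI = (98.6 + 94.2) / 2
AKI = 192.8 / 2 = 96.40


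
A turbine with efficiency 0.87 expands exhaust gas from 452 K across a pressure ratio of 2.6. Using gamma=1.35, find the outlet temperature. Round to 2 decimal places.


T_out = T_in * (1 - eta * (1 - PR^(-(gamma-1)/gamma)))
Exponent = -(1.35-1)/1.35 = -0.25925926
PR^exp = 2.6^(-0.25925926) = 0.78057442
Factor = 1 - 0.87*(1 - 0.78057442) = 0.80909975
T_out = 452 * 0.80909975 = 365.71 K


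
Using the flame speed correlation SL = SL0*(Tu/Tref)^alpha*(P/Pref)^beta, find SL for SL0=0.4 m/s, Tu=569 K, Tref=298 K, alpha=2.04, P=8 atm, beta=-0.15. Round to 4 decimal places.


SL = SL0 * (Tu/Tref)^alpha * (P/Pref)^beta
T ratio = 569/298 = 1.90939597
(T ratio)^alpha = 1.90939597^2.04 = 3.741346
(P/Pref)^beta = 8^(-0.15) = 0.732043
SL = 0.4 * 3.741346 * 0.732043 = 1.0955 m/s


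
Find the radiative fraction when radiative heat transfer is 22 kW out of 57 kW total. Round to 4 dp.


f_rad = Q_rad / Q_total
f_rad = 22 / 57 = 0.3860


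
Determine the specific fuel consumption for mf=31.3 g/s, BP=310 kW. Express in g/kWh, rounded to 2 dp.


SFC = (mf / BP) * 3600
Rate = 31.3 / 310 = 0.100968 g/(s*kW)
SFC = 0.100968 * 3600 = 363.48 g/kWh


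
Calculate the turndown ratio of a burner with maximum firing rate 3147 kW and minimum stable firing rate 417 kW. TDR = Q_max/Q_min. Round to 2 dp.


TDR = Q_max / Q_min
TDR = 3147 / 417 = 7.55


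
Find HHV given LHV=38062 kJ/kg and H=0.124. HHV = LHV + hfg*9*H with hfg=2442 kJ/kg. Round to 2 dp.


HHV = LHV + hfg * 9 * H
Water addition = 2442 * 9 * 0.124 = 2725.272 kJ/kg
HHV = 38062 + 2725.272 = 40787.27 kJ/kg


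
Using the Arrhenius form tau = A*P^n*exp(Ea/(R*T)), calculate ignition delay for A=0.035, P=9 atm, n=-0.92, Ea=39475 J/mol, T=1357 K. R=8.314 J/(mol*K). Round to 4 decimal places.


tau = A * P^n * exp(Ea/(R*T))
P^n = 9^(-0.92) = 0.13246370
Ea/(R*T) = 39475/(8.314*1357) = 3.498906
exp(Ea/(R*T)) = 33.079242
tau = 0.035 * 0.13246370 * 33.079242 = 0.1534 ms


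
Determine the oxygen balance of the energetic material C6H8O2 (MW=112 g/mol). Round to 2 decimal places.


OB = -1600 * (2C + H/2 - O) / MW
Inner = 2*6 + 8/2 - 2 = 14.00
OB = -1600 * 14.00 / 112 = -200.00%


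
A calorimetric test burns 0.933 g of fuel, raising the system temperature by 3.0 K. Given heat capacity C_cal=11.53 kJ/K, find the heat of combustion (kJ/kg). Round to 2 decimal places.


Hc = C_cal * delta_T / m_fuel
Q_released = 11.53 * 3.0 = 34.5900 kJ
m_fuel = 0.933 g = 0.933/1000 kg = 0.000933 kg
Hc = 34.5900 / 0.000933 = 37073.95 kJ/kg
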